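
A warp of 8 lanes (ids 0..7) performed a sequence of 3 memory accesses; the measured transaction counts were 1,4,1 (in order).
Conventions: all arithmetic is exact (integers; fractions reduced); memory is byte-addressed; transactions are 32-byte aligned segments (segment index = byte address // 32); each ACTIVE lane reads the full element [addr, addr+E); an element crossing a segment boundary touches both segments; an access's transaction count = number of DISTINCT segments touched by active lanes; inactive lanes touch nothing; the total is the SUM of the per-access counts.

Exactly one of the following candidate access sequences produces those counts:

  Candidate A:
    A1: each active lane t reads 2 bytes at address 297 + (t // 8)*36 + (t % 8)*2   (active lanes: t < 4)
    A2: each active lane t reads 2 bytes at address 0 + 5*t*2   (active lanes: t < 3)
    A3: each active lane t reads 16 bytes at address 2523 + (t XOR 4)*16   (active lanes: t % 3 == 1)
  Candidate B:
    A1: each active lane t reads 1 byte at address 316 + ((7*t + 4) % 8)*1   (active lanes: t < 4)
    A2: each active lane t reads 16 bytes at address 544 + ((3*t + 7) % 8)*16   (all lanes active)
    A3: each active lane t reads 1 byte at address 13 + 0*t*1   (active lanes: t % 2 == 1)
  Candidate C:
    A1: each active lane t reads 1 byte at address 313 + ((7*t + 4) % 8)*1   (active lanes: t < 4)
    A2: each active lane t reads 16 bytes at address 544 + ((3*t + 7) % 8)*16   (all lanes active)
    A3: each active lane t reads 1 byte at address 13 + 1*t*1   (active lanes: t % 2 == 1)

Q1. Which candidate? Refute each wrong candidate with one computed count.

A: A2 gives 1 transaction, not 4
B: A1 gives 2 transactions, not 1
C: all counts match (1,4,1)

Answer: C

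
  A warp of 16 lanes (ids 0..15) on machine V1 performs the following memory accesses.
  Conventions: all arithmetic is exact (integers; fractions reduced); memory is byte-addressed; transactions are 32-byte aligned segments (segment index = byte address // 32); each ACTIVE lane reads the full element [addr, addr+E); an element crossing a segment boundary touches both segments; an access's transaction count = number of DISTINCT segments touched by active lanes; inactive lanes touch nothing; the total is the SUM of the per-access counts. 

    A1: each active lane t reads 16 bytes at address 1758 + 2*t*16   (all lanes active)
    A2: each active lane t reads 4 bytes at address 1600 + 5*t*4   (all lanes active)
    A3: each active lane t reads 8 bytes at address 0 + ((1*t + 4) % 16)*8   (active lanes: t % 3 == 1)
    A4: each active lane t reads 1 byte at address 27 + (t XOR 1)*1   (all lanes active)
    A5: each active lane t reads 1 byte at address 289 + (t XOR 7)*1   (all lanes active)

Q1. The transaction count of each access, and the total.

A1: 17 transactions
A2: 10 transactions
A3: 4 transactions
A4: 2 transactions
A5: 1 transaction

Answer: 17,10,4,2,1; total 34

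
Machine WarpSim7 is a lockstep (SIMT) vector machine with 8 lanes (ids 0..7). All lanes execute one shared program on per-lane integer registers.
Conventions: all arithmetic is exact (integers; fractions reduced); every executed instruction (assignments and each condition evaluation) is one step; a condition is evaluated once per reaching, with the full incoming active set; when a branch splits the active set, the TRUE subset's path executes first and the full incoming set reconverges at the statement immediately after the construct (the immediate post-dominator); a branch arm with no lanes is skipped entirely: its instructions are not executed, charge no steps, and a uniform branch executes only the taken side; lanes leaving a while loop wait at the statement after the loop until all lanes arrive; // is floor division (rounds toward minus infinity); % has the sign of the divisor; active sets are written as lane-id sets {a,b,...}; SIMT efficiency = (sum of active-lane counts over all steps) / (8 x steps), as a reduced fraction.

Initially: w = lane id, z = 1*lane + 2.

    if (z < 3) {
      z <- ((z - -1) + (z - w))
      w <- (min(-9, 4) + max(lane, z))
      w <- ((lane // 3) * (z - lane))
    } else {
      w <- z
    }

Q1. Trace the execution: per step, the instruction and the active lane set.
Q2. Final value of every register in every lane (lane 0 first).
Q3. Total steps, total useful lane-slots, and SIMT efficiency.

step 0: eval (z < 3)                 {0,1,2,3,4,5,6,7}
step 1: z <- ((z - -1) + (z - w))    {0}
step 2: w <- (min(-9, 4) + max(lane, z)) {0}
step 3: w <- ((lane // 3) * (z - lane)) {0}
step 4: w <- z                       {1,2,3,4,5,6,7}

Answer: 5 steps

w: 0,3,4,5,6,7,8,9
z: 5,3,4,5,6,7,8,9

steps = 5; useful = 18; efficiency = 18/40 = 9/20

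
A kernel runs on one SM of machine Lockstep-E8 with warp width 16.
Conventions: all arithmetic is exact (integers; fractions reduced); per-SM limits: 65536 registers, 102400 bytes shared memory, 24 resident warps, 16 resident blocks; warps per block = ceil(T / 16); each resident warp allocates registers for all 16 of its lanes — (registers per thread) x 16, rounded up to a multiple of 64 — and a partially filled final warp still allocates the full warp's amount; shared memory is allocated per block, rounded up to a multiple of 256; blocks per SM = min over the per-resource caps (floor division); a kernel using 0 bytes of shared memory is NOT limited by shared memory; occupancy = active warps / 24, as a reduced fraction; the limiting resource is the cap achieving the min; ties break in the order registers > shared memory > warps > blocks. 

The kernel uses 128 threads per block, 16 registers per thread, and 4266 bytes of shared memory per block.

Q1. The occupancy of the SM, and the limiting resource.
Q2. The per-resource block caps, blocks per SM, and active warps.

Answer: occupancy 1, limited by warps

registers: 32 blocks
shared memory: 23 blocks
warps: 3 blocks
blocks: 16 blocks

Answer: 3 blocks, 24 active warps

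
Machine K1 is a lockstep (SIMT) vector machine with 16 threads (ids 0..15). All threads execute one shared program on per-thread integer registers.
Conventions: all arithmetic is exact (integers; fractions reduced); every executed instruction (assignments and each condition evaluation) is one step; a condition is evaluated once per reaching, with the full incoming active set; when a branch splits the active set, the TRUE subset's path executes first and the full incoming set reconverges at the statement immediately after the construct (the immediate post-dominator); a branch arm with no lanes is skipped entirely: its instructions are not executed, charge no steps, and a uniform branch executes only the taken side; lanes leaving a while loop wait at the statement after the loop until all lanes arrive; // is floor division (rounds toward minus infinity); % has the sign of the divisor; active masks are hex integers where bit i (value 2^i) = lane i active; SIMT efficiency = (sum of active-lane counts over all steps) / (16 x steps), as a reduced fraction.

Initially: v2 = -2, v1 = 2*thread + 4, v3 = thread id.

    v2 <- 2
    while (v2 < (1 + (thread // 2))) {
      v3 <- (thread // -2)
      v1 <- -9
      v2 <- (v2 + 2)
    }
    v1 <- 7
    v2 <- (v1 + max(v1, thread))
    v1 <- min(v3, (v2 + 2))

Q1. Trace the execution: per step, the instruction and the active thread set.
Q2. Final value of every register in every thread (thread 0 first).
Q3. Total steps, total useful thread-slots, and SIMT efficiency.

step 0: v2 <- 2                      0xffff
step 1: eval (v2 < (1 + (thread // 2))) 0xffff
step 2: v3 <- (thread // -2)         0xfff0
step 3: v1 <- -9                     0xfff0
step 4: v2 <- (v2 + 2)               0xfff0
step 5: eval (v2 < (1 + (thread // 2))) 0xfff0
step 6: v3 <- (thread // -2)         0xff00
step 7: v1 <- -9                     0xff00
step 8: v2 <- (v2 + 2)               0xff00
step 9: eval (v2 < (1 + (thread // 2))) 0xff00
step 10: v3 <- (thread // -2)         0xf000
step 11: v1 <- -9                     0xf000
step 12: v2 <- (v2 + 2)               0xf000
step 13: eval (v2 < (1 + (thread // 2))) 0xf000
step 14: v1 <- 7                      0xffff
step 15: v2 <- (v1 + max(v1, thread)) 0xffff
step 16: v1 <- min(v3, (v2 + 2))      0xffff

Answer: 17 steps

v2: 14,14,14,14,14,14,14,14,15,16,17,18,19,20,21,22
v1: 0,1,2,3,-2,-3,-3,-4,-4,-5,-5,-6,-6,-7,-7,-8
v3: 0,1,2,3,-2,-3,-3,-4,-4,-5,-5,-6,-6,-7,-7,-8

steps = 17; useful = 176; efficiency = 176/272 = 11/17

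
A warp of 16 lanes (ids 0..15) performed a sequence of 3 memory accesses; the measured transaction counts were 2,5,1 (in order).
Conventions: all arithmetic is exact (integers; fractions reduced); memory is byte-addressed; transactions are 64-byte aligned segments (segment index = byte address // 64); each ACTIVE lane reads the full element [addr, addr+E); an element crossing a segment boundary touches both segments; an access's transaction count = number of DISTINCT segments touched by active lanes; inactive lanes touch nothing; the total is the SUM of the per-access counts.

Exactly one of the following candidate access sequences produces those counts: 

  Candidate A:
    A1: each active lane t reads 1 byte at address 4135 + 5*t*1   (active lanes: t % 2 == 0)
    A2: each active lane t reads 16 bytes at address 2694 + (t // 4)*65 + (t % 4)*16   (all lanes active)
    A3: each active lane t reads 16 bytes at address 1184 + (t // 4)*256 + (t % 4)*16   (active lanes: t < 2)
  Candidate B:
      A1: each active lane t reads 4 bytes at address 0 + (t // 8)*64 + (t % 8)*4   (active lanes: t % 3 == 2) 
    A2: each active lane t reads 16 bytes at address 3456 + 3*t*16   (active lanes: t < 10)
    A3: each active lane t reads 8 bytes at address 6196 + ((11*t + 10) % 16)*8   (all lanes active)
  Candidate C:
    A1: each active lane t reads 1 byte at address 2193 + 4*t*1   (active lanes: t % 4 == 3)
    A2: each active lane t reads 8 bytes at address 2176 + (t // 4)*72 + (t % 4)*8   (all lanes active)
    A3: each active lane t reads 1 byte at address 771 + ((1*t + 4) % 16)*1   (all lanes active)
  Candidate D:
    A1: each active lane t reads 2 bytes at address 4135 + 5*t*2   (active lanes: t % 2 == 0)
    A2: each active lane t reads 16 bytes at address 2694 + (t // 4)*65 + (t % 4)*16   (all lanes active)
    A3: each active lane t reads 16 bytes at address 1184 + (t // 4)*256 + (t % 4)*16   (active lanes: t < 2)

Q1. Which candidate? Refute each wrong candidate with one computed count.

B: A2 gives 7 transactions, not 5
C: A2 gives 4 transactions, not 5
D: A1 gives 3 transactions, not 2
A: all counts match (2,5,1)

Answer: A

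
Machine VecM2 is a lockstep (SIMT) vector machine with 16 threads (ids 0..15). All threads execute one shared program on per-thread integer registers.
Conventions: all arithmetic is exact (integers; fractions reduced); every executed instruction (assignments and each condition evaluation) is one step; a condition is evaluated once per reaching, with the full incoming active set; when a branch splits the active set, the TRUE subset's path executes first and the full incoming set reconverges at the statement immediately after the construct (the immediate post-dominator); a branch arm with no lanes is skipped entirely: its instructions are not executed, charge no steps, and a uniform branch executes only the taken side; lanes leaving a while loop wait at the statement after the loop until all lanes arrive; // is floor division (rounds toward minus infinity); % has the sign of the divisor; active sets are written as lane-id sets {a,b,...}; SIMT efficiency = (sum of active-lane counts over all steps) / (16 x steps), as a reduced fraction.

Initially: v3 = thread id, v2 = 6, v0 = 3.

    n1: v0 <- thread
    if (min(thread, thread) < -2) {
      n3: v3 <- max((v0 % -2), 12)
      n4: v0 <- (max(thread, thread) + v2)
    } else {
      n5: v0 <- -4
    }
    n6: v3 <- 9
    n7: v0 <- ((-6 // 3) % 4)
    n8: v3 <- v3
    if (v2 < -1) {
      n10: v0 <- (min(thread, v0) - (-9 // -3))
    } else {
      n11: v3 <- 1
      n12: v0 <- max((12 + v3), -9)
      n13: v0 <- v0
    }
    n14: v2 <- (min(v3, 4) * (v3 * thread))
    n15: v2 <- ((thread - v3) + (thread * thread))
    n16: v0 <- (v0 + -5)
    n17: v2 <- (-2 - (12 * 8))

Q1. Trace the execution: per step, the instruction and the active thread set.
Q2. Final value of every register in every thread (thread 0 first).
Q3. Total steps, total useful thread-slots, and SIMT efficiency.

step 0: v0 <- thread                 {0,1,2,3,4,5,6,7,8,9,10,11,12,13,14,15}
step 1: eval (min(thread, thread) < -2) {0,1,2,3,4,5,6,7,8,9,10,11,12,13,14,15}
step 2: v0 <- -4                     {0,1,2,3,4,5,6,7,8,9,10,11,12,13,14,15}
step 3: v3 <- 9                      {0,1,2,3,4,5,6,7,8,9,10,11,12,13,14,15}
step 4: v0 <- ((-6 // 3) % 4)        {0,1,2,3,4,5,6,7,8,9,10,11,12,13,14,15}
step 5: v3 <- v3                     {0,1,2,3,4,5,6,7,8,9,10,11,12,13,14,15}
step 6: eval (v2 < -1)               {0,1,2,3,4,5,6,7,8,9,10,11,12,13,14,15}
step 7: v3 <- 1                      {0,1,2,3,4,5,6,7,8,9,10,11,12,13,14,15}
step 8: v0 <- max((12 + v3), -9)     {0,1,2,3,4,5,6,7,8,9,10,11,12,13,14,15}
step 9: v0 <- v0                     {0,1,2,3,4,5,6,7,8,9,10,11,12,13,14,15}
step 10: v2 <- (min(v3, 4) * (v3 * thread)) {0,1,2,3,4,5,6,7,8,9,10,11,12,13,14,15}
step 11: v2 <- ((thread - v3) + (thread * thread)) {0,1,2,3,4,5,6,7,8,9,10,11,12,13,14,15}
step 12: v0 <- (v0 + -5)              {0,1,2,3,4,5,6,7,8,9,10,11,12,13,14,15}
step 13: v2 <- (-2 - (12 * 8))        {0,1,2,3,4,5,6,7,8,9,10,11,12,13,14,15}

Answer: 14 steps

v3: 1,1,1,1,1,1,1,1,1,1,1,1,1,1,1,1
v2: -98,-98,-98,-98,-98,-98,-98,-98,-98,-98,-98,-98,-98,-98,-98,-98
v0: 8,8,8,8,8,8,8,8,8,8,8,8,8,8,8,8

steps = 14; useful = 224; efficiency = 224/224 = 1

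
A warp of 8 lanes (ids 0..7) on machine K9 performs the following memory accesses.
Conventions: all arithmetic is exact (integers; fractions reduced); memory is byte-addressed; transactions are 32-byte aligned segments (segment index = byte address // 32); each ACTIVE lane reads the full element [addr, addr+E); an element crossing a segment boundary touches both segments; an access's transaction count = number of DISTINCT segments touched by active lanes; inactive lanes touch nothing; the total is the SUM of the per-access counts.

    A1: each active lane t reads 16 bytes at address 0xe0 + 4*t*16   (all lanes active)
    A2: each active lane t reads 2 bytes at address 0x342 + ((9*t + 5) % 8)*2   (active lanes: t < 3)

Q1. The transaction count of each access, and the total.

A1: 8 transactions
A2: 1 transaction

Answer: 8,1; total 9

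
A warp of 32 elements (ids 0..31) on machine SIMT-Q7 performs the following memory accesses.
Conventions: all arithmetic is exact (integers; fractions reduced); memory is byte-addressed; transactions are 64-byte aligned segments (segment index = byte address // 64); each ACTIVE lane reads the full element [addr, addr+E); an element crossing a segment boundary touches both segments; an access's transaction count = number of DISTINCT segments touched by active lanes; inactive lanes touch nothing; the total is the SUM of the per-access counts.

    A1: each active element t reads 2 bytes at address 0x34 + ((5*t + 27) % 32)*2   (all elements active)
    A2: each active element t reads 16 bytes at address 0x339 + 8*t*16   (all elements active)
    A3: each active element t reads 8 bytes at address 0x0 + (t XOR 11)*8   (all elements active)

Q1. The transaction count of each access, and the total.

A1: 2 transactions
A2: 64 transactions
A3: 4 transactions

Answer: 2,64,4; total 70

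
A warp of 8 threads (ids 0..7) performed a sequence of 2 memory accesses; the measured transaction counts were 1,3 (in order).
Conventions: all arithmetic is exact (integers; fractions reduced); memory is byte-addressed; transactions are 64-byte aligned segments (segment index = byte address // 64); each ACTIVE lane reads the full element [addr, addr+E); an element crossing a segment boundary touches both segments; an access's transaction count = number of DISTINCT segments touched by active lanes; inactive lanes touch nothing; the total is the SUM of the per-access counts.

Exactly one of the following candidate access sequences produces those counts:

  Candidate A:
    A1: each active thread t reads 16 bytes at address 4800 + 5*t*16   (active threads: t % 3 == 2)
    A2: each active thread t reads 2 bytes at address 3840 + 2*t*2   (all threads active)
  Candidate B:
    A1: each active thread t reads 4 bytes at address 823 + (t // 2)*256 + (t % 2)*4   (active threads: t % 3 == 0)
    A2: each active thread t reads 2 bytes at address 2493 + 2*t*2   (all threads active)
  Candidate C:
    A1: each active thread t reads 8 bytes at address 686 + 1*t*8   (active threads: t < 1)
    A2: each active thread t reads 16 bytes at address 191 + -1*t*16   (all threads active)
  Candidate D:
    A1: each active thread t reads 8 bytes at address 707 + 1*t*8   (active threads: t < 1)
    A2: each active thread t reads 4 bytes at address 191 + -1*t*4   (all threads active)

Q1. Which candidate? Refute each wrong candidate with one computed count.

A: A1 gives 2 transactions, not 1
B: A1 gives 3 transactions, not 1
D: A2 gives 2 transactions, not 3
C: all counts match (1,3)

Answer: C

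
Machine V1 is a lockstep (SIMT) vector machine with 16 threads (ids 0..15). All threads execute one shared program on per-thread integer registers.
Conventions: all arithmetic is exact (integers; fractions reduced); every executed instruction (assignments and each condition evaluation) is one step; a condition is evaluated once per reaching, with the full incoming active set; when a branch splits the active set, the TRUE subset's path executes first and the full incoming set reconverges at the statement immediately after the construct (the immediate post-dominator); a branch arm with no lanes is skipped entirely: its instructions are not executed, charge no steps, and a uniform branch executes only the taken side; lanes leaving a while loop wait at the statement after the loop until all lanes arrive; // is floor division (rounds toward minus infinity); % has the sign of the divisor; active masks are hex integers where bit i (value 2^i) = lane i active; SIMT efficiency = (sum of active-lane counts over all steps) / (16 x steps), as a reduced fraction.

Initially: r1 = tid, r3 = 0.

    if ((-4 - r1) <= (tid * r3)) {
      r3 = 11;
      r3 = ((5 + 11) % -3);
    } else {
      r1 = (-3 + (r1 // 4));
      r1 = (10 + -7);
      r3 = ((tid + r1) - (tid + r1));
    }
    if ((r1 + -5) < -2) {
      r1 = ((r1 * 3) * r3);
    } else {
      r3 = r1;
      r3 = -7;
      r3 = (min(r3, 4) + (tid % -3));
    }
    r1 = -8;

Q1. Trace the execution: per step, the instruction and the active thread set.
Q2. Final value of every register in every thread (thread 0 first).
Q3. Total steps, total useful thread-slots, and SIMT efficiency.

step 0: eval ((-4 - r1) <= (tid * r3)) 0xffff
step 1: r3 <- 11                     0xffff
step 2: r3 <- ((5 + 11) % -3)        0xffff
step 3: eval ((r1 + -5) < -2)        0xffff
step 4: r1 <- ((r1 * 3) * r3)        0x0007
step 5: r3 <- r1                     0xfff8
step 6: r3 <- -7                     0xfff8
step 7: r3 <- (min(r3, 4) + (tid % -3)) 0xfff8
step 8: r1 <- -8                     0xffff

Answer: 9 steps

r1: -8,-8,-8,-8,-8,-8,-8,-8,-8,-8,-8,-8,-8,-8,-8,-8
r3: -2,-2,-2,-7,-9,-8,-7,-9,-8,-7,-9,-8,-7,-9,-8,-7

steps = 9; useful = 122; efficiency = 122/144 = 61/72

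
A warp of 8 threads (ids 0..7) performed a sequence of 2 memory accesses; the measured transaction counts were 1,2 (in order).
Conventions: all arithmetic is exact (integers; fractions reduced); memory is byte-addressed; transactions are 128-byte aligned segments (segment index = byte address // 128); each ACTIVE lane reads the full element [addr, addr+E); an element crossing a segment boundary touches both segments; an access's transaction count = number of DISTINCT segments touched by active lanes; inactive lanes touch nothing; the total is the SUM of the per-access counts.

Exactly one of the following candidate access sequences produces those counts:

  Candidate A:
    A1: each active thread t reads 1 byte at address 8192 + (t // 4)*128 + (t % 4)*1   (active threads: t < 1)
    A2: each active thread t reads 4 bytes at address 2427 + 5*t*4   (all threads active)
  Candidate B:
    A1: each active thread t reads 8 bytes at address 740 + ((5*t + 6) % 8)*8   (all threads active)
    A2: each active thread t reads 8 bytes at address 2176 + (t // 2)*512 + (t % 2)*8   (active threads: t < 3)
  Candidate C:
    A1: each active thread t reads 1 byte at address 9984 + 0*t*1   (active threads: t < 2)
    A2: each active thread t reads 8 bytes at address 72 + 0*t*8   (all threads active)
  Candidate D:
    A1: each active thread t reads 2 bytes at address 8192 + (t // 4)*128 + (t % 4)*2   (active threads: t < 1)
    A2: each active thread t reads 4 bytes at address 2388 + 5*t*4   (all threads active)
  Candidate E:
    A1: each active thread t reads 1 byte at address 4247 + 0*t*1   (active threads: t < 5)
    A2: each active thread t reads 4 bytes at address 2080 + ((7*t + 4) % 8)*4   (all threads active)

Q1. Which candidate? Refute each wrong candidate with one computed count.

A: A2 gives 3 transactions, not 2
B: A1 gives 2 transactions, not 1
C: A2 gives 1 transaction, not 2
E: A2 gives 1 transaction, not 2
D: all counts match (1,2)

Answer: D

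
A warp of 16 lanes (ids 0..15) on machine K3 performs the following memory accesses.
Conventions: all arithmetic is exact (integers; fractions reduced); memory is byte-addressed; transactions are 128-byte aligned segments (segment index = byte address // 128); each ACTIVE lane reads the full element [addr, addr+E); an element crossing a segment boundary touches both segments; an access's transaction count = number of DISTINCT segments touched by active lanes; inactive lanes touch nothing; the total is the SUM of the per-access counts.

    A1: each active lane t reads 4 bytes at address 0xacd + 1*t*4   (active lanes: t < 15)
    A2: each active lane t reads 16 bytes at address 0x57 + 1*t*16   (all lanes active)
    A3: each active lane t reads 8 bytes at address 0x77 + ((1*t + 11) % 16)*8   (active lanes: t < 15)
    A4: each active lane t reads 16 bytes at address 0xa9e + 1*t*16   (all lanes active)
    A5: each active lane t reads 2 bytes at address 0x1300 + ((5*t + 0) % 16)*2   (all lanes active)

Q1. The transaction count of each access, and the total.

A1: 2 transactions
A2: 3 transactions
A3: 2 transactions
A4: 3 transactions
A5: 1 transaction

Answer: 2,3,2,3,1; total 11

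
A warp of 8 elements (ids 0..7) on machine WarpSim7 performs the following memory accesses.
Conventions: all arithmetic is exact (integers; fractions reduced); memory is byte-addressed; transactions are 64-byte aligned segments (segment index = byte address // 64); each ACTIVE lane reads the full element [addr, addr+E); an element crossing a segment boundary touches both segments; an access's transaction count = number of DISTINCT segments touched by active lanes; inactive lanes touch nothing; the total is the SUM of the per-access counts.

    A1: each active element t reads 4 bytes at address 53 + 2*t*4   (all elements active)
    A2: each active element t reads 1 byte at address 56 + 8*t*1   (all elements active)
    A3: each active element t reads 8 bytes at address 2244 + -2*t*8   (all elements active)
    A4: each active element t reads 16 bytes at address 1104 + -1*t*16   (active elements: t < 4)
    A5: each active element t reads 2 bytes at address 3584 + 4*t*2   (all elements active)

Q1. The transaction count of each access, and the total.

A1: 2 transactions
A2: 2 transactions
A3: 3 transactions
A4: 2 transactions
A5: 1 transaction

Answer: 2,2,3,2,1; total 10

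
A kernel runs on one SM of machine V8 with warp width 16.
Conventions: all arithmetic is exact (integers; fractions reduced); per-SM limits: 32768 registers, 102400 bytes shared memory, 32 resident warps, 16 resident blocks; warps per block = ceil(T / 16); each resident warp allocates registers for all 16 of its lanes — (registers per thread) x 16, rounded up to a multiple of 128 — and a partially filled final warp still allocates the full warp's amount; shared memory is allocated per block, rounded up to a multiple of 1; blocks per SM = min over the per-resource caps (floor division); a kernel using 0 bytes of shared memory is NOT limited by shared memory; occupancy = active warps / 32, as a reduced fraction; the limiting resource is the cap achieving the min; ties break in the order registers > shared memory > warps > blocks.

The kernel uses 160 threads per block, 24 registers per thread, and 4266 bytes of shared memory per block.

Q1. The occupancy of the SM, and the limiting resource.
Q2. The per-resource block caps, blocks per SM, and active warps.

Answer: occupancy 15/16, limited by warps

registers: 8 blocks
shared memory: 24 blocks
warps: 3 blocks
blocks: 16 blocks

Answer: 3 blocks, 30 active warps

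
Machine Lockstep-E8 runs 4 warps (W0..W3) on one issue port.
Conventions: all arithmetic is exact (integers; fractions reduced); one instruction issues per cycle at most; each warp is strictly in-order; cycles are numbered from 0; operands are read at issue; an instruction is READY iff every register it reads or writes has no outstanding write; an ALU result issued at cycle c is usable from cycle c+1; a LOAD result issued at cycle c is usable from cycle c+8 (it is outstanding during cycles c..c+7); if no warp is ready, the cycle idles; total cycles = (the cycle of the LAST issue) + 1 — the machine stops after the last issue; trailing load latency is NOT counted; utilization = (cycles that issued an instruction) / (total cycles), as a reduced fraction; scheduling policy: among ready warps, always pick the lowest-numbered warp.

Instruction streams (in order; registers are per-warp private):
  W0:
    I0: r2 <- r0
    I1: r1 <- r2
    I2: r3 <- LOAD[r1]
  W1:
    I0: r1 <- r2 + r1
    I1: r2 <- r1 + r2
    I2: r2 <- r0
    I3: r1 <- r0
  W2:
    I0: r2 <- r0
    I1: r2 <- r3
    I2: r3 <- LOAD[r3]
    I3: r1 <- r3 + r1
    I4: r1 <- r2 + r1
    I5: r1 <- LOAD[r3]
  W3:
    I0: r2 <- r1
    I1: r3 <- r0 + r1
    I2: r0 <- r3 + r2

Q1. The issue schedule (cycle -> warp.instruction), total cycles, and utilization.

cycle 0: W0.I0
cycle 1: W0.I1
cycle 2: W0.I2
cycle 3: W1.I0
cycle 4: W1.I1
cycle 5: W1.I2
cycle 6: W1.I3
cycle 7: W2.I0
cycle 8: W2.I1
cycle 9: W2.I2
cycle 10: W3.I0
cycle 11: W3.I1
cycle 12: W3.I2
cycle 13: idle
cycle 14: idle
cycle 15: idle
cycle 16: idle
cycle 17: W2.I3
cycle 18: W2.I4
cycle 19: W2.I5

Answer: 20 cycles, utilization 4/5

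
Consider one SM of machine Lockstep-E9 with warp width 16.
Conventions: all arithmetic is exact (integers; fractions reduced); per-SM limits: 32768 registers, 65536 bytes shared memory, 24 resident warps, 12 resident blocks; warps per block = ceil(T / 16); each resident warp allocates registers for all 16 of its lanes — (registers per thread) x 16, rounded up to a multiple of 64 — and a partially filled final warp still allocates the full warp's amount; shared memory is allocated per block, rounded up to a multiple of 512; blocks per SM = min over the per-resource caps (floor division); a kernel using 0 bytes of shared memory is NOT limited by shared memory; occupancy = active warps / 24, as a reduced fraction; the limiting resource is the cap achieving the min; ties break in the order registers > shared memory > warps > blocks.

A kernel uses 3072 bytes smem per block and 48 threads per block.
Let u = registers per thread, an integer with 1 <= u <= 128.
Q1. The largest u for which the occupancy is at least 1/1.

Answer: u = 84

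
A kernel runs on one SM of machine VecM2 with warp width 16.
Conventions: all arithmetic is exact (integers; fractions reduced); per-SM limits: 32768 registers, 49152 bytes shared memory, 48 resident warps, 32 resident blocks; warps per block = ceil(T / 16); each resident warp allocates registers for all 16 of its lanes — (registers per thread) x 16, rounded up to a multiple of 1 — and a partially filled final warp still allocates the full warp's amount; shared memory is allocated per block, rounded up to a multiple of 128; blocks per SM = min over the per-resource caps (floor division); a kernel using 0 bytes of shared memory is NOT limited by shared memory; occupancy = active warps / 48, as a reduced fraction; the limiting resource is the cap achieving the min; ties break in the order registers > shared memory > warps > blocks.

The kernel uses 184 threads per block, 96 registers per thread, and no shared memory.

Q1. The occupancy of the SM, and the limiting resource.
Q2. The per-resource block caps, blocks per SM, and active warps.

Answer: occupancy 1/4, limited by registers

registers: 1 block
shared memory: no limit (kernel uses none)
warps: 4 blocks
blocks: 32 blocks

Answer: 1 block, 12 active warps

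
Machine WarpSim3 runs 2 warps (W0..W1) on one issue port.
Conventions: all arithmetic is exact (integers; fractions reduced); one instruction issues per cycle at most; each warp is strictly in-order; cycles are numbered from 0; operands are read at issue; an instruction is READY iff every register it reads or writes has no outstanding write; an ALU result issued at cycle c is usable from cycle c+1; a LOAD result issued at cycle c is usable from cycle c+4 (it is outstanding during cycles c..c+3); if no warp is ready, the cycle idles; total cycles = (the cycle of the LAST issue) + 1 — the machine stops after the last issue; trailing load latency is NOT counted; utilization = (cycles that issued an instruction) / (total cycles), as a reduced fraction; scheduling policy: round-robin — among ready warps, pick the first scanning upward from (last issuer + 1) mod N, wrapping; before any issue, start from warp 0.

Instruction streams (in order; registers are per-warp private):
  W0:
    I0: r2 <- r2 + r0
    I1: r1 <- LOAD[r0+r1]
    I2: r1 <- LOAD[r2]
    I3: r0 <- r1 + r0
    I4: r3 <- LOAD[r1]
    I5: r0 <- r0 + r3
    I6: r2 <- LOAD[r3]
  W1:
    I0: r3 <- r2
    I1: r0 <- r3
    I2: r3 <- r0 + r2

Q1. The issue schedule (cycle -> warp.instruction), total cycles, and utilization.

cycle 0: W0.I0
cycle 1: W1.I0
cycle 2: W0.I1
cycle 3: W1.I1
cycle 4: W1.I2
cycle 5: idle
cycle 6: W0.I2
cycle 7: idle
cycle 8: idle
cycle 9: idle
cycle 10: W0.I3
cycle 11: W0.I4
cycle 12: idle
cycle 13: idle
cycle 14: idle
cycle 15: W0.I5
cycle 16: W0.I6

Answer: 17 cycles, utilization 10/17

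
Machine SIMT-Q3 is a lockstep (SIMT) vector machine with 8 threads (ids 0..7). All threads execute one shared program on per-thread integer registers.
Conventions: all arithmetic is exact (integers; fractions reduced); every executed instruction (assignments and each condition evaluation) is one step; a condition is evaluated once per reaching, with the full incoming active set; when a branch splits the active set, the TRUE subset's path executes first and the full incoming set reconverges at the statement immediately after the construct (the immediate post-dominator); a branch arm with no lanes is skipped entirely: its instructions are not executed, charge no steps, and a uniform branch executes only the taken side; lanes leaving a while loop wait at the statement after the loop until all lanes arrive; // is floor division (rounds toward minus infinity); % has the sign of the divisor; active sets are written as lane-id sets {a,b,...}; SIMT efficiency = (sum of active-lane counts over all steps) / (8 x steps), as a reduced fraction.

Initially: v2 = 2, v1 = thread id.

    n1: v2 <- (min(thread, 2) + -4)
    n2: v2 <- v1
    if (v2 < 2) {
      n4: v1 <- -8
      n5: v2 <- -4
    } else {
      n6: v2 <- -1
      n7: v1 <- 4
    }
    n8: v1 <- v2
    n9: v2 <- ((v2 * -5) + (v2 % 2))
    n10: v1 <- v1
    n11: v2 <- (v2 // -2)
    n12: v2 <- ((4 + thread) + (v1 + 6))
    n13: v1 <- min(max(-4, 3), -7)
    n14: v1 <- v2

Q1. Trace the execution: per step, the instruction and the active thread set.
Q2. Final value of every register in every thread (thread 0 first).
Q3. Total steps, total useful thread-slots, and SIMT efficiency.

step 0: v2 <- (min(thread, 2) + -4)  {0,1,2,3,4,5,6,7}
step 1: v2 <- v1                     {0,1,2,3,4,5,6,7}
step 2: eval (v2 < 2)                {0,1,2,3,4,5,6,7}
step 3: v1 <- -8                     {0,1}
step 4: v2 <- -4                     {0,1}
step 5: v2 <- -1                     {2,3,4,5,6,7}
step 6: v1 <- 4                      {2,3,4,5,6,7}
step 7: v1 <- v2                     {0,1,2,3,4,5,6,7}
step 8: v2 <- ((v2 * -5) + (v2 % 2)) {0,1,2,3,4,5,6,7}
step 9: v1 <- v1                     {0,1,2,3,4,5,6,7}
step 10: v2 <- (v2 // -2)             {0,1,2,3,4,5,6,7}
step 11: v2 <- ((4 + thread) + (v1 + 6)) {0,1,2,3,4,5,6,7}
step 12: v1 <- min(max(-4, 3), -7)    {0,1,2,3,4,5,6,7}
step 13: v1 <- v2                     {0,1,2,3,4,5,6,7}

Answer: 14 steps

v2: 6,7,11,12,13,14,15,16
v1: 6,7,11,12,13,14,15,16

steps = 14; useful = 96; efficiency = 96/112 = 6/7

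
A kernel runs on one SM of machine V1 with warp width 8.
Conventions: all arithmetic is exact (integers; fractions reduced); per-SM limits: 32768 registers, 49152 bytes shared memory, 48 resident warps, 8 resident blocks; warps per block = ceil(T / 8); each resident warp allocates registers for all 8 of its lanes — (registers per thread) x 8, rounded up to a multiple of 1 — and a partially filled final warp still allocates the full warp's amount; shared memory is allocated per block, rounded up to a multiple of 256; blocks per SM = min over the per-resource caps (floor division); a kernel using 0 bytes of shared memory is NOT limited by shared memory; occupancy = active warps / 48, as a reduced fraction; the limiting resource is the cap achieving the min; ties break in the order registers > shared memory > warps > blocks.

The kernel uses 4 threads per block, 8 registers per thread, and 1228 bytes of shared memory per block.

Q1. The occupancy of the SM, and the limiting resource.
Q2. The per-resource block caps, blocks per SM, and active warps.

Answer: occupancy 1/6, limited by blocks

registers: 512 blocks
shared memory: 38 blocks
warps: 48 blocks
blocks: 8 blocks

Answer: 8 blocks, 8 active warps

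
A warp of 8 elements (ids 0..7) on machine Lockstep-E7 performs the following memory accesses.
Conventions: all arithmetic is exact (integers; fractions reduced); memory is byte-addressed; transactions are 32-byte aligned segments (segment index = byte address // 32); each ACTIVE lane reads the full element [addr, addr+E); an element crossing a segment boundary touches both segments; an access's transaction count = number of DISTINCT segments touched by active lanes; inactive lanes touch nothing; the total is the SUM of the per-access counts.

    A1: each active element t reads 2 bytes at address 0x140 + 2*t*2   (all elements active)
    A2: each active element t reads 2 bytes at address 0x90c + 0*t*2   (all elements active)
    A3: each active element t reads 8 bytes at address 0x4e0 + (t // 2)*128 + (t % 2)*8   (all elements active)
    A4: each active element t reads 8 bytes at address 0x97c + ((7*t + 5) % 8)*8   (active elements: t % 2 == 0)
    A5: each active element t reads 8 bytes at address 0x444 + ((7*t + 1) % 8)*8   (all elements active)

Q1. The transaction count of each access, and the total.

A1: 1 transaction
A2: 1 transaction
A3: 4 transactions
A4: 2 transactions
A5: 3 transactions

Answer: 1,1,4,2,3; total 11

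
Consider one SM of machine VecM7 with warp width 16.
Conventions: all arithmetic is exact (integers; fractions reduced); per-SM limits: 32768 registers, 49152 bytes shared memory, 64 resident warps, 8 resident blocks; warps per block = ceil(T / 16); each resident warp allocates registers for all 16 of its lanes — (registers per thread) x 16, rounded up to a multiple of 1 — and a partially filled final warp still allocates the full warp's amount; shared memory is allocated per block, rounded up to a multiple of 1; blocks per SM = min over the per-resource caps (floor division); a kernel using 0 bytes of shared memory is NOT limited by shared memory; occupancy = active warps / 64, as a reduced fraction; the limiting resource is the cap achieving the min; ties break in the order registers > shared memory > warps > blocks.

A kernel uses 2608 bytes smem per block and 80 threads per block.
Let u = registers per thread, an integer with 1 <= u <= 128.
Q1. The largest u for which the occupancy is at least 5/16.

Answer: u = 102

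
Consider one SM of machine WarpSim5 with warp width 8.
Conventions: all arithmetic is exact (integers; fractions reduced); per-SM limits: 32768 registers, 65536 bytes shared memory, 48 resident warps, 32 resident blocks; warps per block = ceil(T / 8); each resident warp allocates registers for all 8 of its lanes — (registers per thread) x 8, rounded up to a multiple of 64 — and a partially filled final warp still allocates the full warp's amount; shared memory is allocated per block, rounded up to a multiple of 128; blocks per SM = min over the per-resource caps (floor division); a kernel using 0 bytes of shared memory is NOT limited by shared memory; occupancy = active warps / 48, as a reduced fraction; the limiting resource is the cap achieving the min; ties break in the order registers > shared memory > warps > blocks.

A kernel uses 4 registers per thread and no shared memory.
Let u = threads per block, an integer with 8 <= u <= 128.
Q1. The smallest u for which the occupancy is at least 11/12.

Answer: u = 9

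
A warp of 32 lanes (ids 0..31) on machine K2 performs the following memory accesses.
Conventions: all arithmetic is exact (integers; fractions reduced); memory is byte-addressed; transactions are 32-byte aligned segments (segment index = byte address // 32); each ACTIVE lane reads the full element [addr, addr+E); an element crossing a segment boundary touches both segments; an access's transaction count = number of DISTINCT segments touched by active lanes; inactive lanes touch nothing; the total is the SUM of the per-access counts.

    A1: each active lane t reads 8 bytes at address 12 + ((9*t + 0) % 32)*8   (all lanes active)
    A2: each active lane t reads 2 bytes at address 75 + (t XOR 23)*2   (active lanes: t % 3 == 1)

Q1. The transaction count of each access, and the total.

A1: 9 transactions
A2: 3 transactions

Answer: 9,3; total 12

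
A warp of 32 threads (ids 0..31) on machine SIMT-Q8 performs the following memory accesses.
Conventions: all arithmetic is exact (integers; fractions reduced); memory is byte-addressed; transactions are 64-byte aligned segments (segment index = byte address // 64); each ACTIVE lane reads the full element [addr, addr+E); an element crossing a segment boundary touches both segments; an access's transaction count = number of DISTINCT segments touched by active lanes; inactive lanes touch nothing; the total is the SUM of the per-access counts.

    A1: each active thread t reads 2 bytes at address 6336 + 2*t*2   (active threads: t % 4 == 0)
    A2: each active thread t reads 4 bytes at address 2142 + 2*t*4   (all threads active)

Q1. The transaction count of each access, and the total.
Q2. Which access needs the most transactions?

A1: 2 transactions
A2: 5 transactions

Answer: 2,5; total 7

Answer: A2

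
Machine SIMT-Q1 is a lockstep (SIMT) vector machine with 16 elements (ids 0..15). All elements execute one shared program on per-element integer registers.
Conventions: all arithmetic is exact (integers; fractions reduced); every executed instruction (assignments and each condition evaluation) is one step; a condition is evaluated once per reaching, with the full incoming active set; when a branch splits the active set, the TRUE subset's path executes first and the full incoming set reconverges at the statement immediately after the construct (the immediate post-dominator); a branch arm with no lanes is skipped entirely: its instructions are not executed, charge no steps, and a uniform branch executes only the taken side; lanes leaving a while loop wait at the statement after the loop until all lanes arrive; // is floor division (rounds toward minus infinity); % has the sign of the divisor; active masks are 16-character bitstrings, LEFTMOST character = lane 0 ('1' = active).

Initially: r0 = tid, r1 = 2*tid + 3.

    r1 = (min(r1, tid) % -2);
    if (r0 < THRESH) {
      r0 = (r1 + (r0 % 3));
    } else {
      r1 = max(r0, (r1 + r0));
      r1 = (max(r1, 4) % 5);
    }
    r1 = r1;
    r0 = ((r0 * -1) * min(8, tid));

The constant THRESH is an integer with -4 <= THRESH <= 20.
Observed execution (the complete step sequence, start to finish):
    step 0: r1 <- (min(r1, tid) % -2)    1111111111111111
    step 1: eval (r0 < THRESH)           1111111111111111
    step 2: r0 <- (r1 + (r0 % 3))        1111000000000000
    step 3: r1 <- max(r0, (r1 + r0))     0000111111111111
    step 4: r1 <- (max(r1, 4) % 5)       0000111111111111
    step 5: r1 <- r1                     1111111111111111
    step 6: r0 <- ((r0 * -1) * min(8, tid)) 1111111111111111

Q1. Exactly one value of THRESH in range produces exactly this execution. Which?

Answer: THRESH = 4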